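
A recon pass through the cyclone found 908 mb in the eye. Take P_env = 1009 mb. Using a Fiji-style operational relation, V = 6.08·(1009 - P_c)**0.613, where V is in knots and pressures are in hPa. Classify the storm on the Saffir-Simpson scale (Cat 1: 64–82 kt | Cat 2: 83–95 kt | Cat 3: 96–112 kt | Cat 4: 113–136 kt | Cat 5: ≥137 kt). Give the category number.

ΔP = 1009 − 908 = 101 mb.
V ≈ 6.08 × 101^0.613 = 6.08 × 16.93 ≈ 103 kt.
103 kt falls in the Category 3 band.

3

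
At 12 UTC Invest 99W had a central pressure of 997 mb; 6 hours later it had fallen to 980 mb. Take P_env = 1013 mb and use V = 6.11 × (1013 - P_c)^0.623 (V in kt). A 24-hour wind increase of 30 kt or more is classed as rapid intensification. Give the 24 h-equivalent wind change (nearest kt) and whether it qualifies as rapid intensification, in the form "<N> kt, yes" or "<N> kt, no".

78 kt, yes

V₁: ΔP = 16, V ≈ 6.11 × 16^0.623 ≈ 34.37 kt.
V₂: ΔP = 33, V ≈ 6.11 × 33^0.623 ≈ 53.96 kt.
ΔV over 6 h = 19.59 kt → 24 h equivalent = 19.59 × 24/6 ≈ 78.36 kt.
78 kt ≥ 30 kt ⇒ rapid intensification.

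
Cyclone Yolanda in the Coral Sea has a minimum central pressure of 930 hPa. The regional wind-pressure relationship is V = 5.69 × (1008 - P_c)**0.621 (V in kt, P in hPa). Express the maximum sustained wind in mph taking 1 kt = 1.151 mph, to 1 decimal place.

ΔP = 1008 − 930 = 78 hPa.
V ≈ 5.69 × 78^0.621 = 5.69 × 14.962 ≈ 85.134 kt.
85.134 × 1.151 ≈ 97.99 mph → 98.0 mph.

98.0 mph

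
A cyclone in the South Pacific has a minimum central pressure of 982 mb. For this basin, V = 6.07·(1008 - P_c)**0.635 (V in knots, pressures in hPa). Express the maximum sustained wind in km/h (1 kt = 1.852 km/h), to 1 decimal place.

89.0 km/h

ΔP = 1008 − 982 = 26 mb.
V ≈ 6.07 × 26^0.635 = 6.07 × 7.916 ≈ 48.050 kt.
48.050 × 1.852 ≈ 88.99 km/h → 89.0 km/h.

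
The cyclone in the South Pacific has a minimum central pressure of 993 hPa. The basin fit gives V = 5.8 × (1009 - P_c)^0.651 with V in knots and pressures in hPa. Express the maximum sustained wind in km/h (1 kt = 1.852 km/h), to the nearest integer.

ΔP = 1009 − 993 = 16 hPa.
V ≈ 5.8 × 16^0.651 = 5.8 × 6.080 ≈ 35.262 kt.
35.262 × 1.852 ≈ 65.31 km/h → 65 km/h.

65 km/h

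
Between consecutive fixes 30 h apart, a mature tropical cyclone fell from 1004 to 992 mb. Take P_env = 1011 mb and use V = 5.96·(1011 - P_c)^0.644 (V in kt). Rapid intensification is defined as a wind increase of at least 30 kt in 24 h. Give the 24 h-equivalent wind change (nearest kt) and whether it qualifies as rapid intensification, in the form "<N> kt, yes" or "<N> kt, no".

15 kt, no

V₁: ΔP = 7, V ≈ 5.96 × 7^0.644 ≈ 20.87 kt.
V₂: ΔP = 19, V ≈ 5.96 × 19^0.644 ≈ 39.70 kt.
ΔV over 30 h = 18.83 kt → 24 h equivalent = 18.83 × 24/30 ≈ 15.06 kt.
15 kt < 30 kt ⇒ not rapid intensification.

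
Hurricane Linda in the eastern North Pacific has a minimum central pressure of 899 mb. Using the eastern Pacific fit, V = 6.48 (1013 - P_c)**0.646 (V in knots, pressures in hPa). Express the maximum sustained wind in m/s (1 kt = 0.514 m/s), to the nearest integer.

ΔP = 1013 − 899 = 114 mb.
V ≈ 6.48 × 114^0.646 = 6.48 × 21.319 ≈ 138.145 kt.
138.145 × 0.514 ≈ 71.01 m/s → 71 m/s.

71 m/s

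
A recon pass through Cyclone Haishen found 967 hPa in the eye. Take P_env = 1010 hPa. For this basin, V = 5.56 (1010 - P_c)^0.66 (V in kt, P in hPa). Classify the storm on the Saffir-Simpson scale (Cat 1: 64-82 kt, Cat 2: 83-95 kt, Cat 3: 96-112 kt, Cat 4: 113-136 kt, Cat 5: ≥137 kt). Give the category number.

ΔP = 1010 − 967 = 43 hPa.
V ≈ 5.56 × 43^0.66 = 5.56 × 11.97 ≈ 67 kt.
67 kt falls in the Category 1 band.

1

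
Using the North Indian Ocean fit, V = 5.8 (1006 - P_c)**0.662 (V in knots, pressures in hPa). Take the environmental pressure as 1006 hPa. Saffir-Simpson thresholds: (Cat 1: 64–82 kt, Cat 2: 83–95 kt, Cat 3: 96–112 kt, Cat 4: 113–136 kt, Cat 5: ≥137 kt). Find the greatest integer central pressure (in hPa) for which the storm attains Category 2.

950 hPa

Category 2 begins at V = 83 kt.
Required ΔP = (83/5.8)^(1/0.662) = 14.310^1.511 ≈ 55.68 hPa.
P_c ≤ 1006 − 55.68 = 950.32, so the highest integer P_c is 950 hPa.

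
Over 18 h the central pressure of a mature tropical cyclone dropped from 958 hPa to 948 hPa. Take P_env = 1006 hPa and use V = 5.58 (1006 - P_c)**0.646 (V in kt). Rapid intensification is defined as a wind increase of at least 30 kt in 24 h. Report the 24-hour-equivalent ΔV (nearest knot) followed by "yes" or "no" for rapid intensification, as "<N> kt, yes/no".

V₁: ΔP = 48, V ≈ 5.58 × 48^0.646 ≈ 68.03 kt.
V₂: ΔP = 58, V ≈ 5.58 × 58^0.646 ≈ 76.88 kt.
ΔV over 18 h = 8.85 kt → 24 h equivalent = 8.85 × 24/18 ≈ 11.80 kt.
12 kt < 30 kt ⇒ not rapid intensification.

12 kt, no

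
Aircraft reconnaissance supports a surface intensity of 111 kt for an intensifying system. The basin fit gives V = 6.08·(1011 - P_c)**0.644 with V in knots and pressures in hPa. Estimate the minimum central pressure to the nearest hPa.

ΔP = (V / 6.08)^(1/0.644) = (111/6.08)^1.553.
111/6.08 = 18.257; 18.257^1.553 ≈ 90.93 hPa.
P_c = 1011 − 90.93 = 920.07 ≈ 920 hPa.

920 hPa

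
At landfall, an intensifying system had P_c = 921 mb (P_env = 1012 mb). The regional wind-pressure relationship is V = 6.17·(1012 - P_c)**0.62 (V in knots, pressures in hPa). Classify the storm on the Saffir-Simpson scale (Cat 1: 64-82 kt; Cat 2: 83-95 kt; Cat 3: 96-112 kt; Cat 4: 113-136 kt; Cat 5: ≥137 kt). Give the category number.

ΔP = 1012 − 921 = 91 mb.
V ≈ 6.17 × 91^0.62 = 6.17 × 16.39 ≈ 101 kt.
101 kt falls in the Category 3 band.

3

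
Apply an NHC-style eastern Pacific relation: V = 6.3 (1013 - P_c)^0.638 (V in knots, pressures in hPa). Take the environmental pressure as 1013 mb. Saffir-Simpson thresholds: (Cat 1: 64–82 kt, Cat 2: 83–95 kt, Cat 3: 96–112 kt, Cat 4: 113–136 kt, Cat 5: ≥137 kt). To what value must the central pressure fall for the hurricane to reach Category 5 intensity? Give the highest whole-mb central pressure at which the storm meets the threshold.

888 mb

Category 5 begins at V = 137 kt.
Required ΔP = (137/6.3)^(1/0.638) = 21.746^1.567 ≈ 124.80 mb.
P_c ≤ 1013 − 124.80 = 888.20, so the highest integer P_c is 888 mb.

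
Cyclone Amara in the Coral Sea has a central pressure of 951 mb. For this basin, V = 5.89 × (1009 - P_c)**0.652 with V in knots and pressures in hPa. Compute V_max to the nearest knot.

ΔP = 1009 − 951 = 58 mb.
58^0.652 ≈ 14.117.
V ≈ 5.89 × 14.117 ≈ 83.2 kt.

83 kt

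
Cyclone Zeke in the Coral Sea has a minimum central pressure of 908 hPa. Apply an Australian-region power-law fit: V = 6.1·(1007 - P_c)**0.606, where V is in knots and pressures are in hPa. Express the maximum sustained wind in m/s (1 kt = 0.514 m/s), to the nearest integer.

ΔP = 1007 − 908 = 99 hPa.
V ≈ 6.1 × 99^0.606 = 6.1 × 16.194 ≈ 98.784 kt.
98.784 × 0.514 ≈ 50.77 m/s → 51 m/s.

51 m/s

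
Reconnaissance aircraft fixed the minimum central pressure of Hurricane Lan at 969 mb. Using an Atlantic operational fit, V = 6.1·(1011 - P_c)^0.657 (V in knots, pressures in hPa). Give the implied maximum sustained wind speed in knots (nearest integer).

ΔP = 1011 − 969 = 42 mb.
42^0.657 ≈ 11.654.
V ≈ 6.1 × 11.654 ≈ 71.1 kt.

71 kt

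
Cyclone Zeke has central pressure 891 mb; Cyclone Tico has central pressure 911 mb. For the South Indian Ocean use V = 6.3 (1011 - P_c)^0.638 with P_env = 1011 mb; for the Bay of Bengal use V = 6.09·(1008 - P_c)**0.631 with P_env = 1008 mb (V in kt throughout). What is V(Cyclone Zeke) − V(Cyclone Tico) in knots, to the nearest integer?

24 kt

Cyclone Zeke: ΔP = 120; V ≈ 6.3 × 120^0.638 ≈ 133.62 kt.
Cyclone Tico: ΔP = 97; V ≈ 6.09 × 97^0.631 ≈ 109.21 kt.
Difference ≈ 133.62 − 109.21 = 24.41 → 24 kt.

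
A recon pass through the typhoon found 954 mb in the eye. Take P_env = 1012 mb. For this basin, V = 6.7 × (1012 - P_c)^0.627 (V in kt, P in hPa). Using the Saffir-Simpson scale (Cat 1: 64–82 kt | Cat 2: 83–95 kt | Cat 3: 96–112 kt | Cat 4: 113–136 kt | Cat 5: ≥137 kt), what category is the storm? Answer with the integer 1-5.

2

ΔP = 1012 − 954 = 58 mb.
V ≈ 6.7 × 58^0.627 = 6.7 × 12.75 ≈ 85 kt.
85 kt falls in the Category 2 band.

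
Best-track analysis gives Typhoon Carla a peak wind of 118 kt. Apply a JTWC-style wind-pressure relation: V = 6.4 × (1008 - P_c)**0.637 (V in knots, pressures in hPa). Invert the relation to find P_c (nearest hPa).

911 hPa

ΔP = (V / 6.4)^(1/0.637) = (118/6.4)^1.570.
118/6.4 = 18.438; 18.438^1.570 ≈ 97.05 hPa.
P_c = 1008 − 97.05 = 910.95 ≈ 911 hPa.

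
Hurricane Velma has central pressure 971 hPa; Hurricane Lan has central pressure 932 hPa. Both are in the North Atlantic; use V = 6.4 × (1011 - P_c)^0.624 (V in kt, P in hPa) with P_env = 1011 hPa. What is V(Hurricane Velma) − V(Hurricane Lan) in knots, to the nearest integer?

-34 kt

Hurricane Velma: ΔP = 40; V ≈ 6.4 × 40^0.624 ≈ 63.95 kt.
Hurricane Lan: ΔP = 79; V ≈ 6.4 × 79^0.624 ≈ 97.79 kt.
Difference ≈ 63.95 − 97.79 = -33.84 → -34 kt.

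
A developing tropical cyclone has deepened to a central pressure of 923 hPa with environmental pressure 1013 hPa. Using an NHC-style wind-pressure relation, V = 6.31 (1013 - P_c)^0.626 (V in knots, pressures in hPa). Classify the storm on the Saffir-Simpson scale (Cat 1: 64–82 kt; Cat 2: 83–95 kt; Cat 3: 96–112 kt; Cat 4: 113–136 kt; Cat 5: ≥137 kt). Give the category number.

ΔP = 1013 − 923 = 90 hPa.
V ≈ 6.31 × 90^0.626 = 6.31 × 16.72 ≈ 106 kt.
106 kt falls in the Category 3 band.

3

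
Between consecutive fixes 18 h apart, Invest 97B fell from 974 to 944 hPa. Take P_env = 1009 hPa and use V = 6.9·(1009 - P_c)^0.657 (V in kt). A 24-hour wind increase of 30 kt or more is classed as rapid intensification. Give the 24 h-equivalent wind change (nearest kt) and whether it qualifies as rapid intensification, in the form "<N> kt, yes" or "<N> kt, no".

48 kt, yes

V₁: ΔP = 35, V ≈ 6.9 × 35^0.657 ≈ 71.33 kt.
V₂: ΔP = 65, V ≈ 6.9 × 65^0.657 ≈ 107.14 kt.
ΔV over 18 h = 35.81 kt → 24 h equivalent = 35.81 × 24/18 ≈ 47.75 kt.
48 kt ≥ 30 kt ⇒ rapid intensification.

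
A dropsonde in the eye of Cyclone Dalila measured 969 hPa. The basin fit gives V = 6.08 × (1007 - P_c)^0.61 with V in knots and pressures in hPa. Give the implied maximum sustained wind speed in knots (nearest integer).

ΔP = 1007 − 969 = 38 hPa.
38^0.61 ≈ 9.197.
V ≈ 6.08 × 9.197 ≈ 55.9 kt.

56 kt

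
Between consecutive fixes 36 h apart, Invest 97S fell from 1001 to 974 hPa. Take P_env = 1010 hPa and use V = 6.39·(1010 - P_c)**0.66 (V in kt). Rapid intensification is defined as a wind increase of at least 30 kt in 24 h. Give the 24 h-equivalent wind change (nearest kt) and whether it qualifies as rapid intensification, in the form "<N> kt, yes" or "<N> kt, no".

27 kt, no

V₁: ΔP = 9, V ≈ 6.39 × 9^0.66 ≈ 27.25 kt.
V₂: ΔP = 36, V ≈ 6.39 × 36^0.66 ≈ 68.02 kt.
ΔV over 36 h = 40.77 kt → 24 h equivalent = 40.77 × 24/36 ≈ 27.18 kt.
27 kt < 30 kt ⇒ not rapid intensification.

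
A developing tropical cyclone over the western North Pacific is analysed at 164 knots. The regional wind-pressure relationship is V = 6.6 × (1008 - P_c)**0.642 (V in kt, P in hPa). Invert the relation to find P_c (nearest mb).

859 mb

ΔP = (V / 6.6)^(1/0.642) = (164/6.6)^1.558.
164/6.6 = 24.848; 24.848^1.558 ≈ 149.06 mb.
P_c = 1008 − 149.06 = 858.94 ≈ 859 mb.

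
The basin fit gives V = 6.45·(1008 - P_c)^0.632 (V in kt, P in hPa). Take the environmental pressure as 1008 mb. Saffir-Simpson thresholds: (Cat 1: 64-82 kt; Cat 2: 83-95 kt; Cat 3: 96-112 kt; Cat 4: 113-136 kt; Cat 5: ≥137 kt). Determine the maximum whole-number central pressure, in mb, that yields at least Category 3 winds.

936 mb

Category 3 begins at V = 96 kt.
Required ΔP = (96/6.45)^(1/0.632) = 14.884^1.582 ≈ 71.71 mb.
P_c ≤ 1008 − 71.71 = 936.29, so the highest integer P_c is 936 mb.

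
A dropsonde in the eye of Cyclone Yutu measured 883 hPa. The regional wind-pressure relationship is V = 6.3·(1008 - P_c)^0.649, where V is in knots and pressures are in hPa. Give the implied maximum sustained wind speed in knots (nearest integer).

ΔP = 1008 − 883 = 125 hPa.
125^0.649 ≈ 22.956.
V ≈ 6.3 × 22.956 ≈ 144.6 kt.

145 kt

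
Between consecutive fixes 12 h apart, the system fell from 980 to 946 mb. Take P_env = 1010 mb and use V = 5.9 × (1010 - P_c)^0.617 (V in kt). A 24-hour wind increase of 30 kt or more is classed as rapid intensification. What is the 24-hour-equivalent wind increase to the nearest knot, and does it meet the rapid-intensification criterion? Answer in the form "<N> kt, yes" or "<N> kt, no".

57 kt, yes

V₁: ΔP = 30, V ≈ 5.9 × 30^0.617 ≈ 48.11 kt.
V₂: ΔP = 64, V ≈ 5.9 × 64^0.617 ≈ 76.78 kt.
ΔV over 12 h = 28.67 kt → 24 h equivalent = 28.67 × 24/12 ≈ 57.34 kt.
57 kt ≥ 30 kt ⇒ rapid intensification.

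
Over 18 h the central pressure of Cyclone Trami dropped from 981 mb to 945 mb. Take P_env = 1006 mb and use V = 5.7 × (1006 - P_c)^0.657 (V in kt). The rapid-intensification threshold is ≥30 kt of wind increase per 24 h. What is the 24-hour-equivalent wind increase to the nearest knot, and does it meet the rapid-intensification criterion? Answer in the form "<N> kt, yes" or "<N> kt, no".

V₁: ΔP = 25, V ≈ 5.7 × 25^0.657 ≈ 47.24 kt.
V₂: ΔP = 61, V ≈ 5.7 × 61^0.657 ≈ 84.89 kt.
ΔV over 18 h = 37.65 kt → 24 h equivalent = 37.65 × 24/18 ≈ 50.20 kt.
50 kt ≥ 30 kt ⇒ rapid intensification.

50 kt, yes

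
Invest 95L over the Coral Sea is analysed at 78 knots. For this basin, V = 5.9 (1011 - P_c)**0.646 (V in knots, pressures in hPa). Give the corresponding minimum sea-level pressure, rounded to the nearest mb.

957 mb

ΔP = (V / 5.9)^(1/0.646) = (78/5.9)^1.548.
78/5.9 = 13.220; 13.220^1.548 ≈ 54.41 mb.
P_c = 1011 − 54.41 = 956.59 ≈ 957 mb.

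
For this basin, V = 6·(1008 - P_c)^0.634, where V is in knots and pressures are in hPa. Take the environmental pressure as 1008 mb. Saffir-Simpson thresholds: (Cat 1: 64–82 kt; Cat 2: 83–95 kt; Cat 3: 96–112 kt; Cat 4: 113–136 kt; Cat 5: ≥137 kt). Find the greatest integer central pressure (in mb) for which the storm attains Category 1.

Category 1 begins at V = 64 kt.
Required ΔP = (64/6)^(1/0.634) = 10.667^1.577 ≈ 41.83 mb.
P_c ≤ 1008 − 41.83 = 966.17, so the highest integer P_c is 966 mb.

966 mb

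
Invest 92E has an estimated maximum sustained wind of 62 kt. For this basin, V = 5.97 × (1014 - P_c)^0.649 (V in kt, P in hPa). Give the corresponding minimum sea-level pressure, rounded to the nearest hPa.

977 hPa

ΔP = (V / 5.97)^(1/0.649) = (62/5.97)^1.541.
62/5.97 = 10.385; 10.385^1.541 ≈ 36.82 hPa.
P_c = 1014 − 36.82 = 977.18 ≈ 977 hPa.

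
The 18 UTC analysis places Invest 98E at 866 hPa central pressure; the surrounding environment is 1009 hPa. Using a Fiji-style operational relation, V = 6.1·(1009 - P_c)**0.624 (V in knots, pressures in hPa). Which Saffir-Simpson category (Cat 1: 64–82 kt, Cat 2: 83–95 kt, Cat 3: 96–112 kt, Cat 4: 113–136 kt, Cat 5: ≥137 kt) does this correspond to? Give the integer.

ΔP = 1009 − 866 = 143 hPa.
V ≈ 6.1 × 143^0.624 = 6.1 × 22.13 ≈ 135 kt.
135 kt falls in the Category 4 band.

4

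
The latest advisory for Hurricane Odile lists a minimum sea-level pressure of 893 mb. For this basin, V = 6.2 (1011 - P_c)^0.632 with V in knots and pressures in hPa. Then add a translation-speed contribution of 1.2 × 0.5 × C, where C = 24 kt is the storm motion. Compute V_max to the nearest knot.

ΔP = 1011 − 893 = 118 mb.
118^0.632 ≈ 20.391.
V ≈ 6.2 × 20.391 ≈ 126.4 kt.
Translation term: 1.2 × 0.5 × 24 = 14.4 kt.
Corrected V ≈ 140.8 kt → 141 kt.

141 kt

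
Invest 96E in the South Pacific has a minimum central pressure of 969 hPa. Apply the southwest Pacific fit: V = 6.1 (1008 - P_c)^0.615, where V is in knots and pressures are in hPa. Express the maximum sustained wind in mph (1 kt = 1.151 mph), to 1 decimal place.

ΔP = 1008 − 969 = 39 hPa.
V ≈ 6.1 × 39^0.615 = 6.1 × 9.517 ≈ 58.054 kt.
58.054 × 1.151 ≈ 66.82 mph → 66.8 mph.

66.8 mph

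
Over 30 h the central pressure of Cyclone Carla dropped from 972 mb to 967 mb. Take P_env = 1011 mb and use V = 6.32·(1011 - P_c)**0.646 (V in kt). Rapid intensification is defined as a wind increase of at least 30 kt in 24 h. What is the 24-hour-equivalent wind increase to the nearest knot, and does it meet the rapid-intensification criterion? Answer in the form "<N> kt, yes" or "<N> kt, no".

V₁: ΔP = 39, V ≈ 6.32 × 39^0.646 ≈ 67.38 kt.
V₂: ΔP = 44, V ≈ 6.32 × 44^0.646 ≈ 72.84 kt.
ΔV over 30 h = 5.46 kt → 24 h equivalent = 5.46 × 24/30 ≈ 4.37 kt.
4 kt < 30 kt ⇒ not rapid intensification.

4 kt, no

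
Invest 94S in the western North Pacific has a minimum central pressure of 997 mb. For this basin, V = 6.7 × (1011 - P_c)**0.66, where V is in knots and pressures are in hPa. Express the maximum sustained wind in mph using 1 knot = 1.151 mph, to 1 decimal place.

ΔP = 1011 − 997 = 14 mb.
V ≈ 6.7 × 14^0.66 = 6.7 × 5.707 ≈ 38.240 kt.
38.240 × 1.151 ≈ 44.01 mph → 44.0 mph.

44.0 mph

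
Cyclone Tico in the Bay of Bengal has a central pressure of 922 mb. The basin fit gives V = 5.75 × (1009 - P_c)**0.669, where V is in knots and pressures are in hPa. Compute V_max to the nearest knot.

114 kt

ΔP = 1009 − 922 = 87 mb.
87^0.669 ≈ 19.840.
V ≈ 5.75 × 19.840 ≈ 114.1 kt.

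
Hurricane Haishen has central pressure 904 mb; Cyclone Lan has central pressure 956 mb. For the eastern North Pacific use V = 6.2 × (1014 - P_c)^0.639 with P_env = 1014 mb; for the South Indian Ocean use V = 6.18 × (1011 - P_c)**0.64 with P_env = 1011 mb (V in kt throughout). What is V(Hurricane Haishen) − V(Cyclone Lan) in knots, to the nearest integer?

45 kt

Hurricane Haishen: ΔP = 110; V ≈ 6.2 × 110^0.639 ≈ 124.98 kt.
Cyclone Lan: ΔP = 55; V ≈ 6.18 × 55^0.64 ≈ 80.32 kt.
Difference ≈ 124.98 − 80.32 = 44.66 → 45 kt.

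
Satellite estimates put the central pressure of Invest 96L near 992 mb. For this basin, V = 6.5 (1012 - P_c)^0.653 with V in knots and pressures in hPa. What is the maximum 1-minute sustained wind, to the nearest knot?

ΔP = 1012 − 992 = 20 mb.
20^0.653 ≈ 7.072.
V ≈ 6.5 × 7.072 ≈ 46.0 kt.

46 kt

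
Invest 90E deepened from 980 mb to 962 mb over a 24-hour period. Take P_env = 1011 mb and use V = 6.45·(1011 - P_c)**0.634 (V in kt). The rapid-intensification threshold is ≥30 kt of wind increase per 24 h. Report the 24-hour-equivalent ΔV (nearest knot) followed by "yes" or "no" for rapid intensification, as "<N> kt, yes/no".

V₁: ΔP = 31, V ≈ 6.45 × 31^0.634 ≈ 56.90 kt.
V₂: ΔP = 49, V ≈ 6.45 × 49^0.634 ≈ 76.06 kt.
ΔV over 24 h = 19.16 kt → 24 h equivalent = 19.16 × 24/24 ≈ 19.16 kt.
19 kt < 30 kt ⇒ not rapid intensification.

19 kt, no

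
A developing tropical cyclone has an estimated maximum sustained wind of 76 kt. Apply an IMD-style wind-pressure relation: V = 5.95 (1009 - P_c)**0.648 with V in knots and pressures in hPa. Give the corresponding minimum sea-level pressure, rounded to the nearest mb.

ΔP = (V / 5.95)^(1/0.648) = (76/5.95)^1.543.
76/5.95 = 12.773; 12.773^1.543 ≈ 50.96 mb.
P_c = 1009 − 50.96 = 958.04 ≈ 958 mb.

958 mb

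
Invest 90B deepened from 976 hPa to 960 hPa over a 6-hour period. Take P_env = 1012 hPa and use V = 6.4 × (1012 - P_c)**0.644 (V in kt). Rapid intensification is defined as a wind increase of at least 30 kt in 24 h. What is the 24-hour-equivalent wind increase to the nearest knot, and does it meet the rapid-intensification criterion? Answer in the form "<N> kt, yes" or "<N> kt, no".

69 kt, yes

V₁: ΔP = 36, V ≈ 6.4 × 36^0.644 ≈ 64.33 kt.
V₂: ΔP = 52, V ≈ 6.4 × 52^0.644 ≈ 81.52 kt.
ΔV over 6 h = 17.19 kt → 24 h equivalent = 17.19 × 24/6 ≈ 68.76 kt.
69 kt ≥ 30 kt ⇒ rapid intensification.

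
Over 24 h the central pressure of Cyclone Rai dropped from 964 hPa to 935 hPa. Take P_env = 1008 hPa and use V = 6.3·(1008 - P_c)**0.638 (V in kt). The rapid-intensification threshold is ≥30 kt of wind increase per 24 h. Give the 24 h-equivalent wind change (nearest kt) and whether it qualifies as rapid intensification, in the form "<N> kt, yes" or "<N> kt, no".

27 kt, no

V₁: ΔP = 44, V ≈ 6.3 × 44^0.638 ≈ 70.45 kt.
V₂: ΔP = 73, V ≈ 6.3 × 73^0.638 ≈ 97.31 kt.
ΔV over 24 h = 26.86 kt → 24 h equivalent = 26.86 × 24/24 ≈ 26.86 kt.
27 kt < 30 kt ⇒ not rapid intensification.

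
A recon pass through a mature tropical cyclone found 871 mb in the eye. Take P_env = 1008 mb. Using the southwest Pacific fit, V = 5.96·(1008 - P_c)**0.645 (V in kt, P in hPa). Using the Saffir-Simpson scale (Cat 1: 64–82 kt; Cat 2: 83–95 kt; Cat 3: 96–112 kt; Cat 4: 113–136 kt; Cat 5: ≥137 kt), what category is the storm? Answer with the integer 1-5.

5

ΔP = 1008 − 871 = 137 mb.
V ≈ 5.96 × 137^0.645 = 5.96 × 23.89 ≈ 142 kt.
142 kt falls in the Category 5 band.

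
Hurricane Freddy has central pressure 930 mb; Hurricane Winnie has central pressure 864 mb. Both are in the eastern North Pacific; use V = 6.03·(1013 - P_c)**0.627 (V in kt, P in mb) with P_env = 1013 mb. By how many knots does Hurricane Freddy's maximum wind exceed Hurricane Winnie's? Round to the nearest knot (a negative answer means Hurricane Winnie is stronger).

Hurricane Freddy: ΔP = 83; V ≈ 6.03 × 83^0.627 ≈ 96.29 kt.
Hurricane Winnie: ΔP = 149; V ≈ 6.03 × 149^0.627 ≈ 138.96 kt.
Difference ≈ 96.29 − 138.96 = -42.67 → -43 kt.

-43 kt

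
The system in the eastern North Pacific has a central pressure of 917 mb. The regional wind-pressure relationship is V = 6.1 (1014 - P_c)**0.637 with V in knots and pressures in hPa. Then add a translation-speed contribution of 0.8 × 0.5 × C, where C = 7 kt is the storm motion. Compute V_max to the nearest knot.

115 kt

ΔP = 1014 − 917 = 97 mb.
97^0.637 ≈ 18.432.
V ≈ 6.1 × 18.432 ≈ 112.4 kt.
Translation term: 0.8 × 0.5 × 7 = 2.8 kt.
Corrected V ≈ 115.2 kt → 115 kt.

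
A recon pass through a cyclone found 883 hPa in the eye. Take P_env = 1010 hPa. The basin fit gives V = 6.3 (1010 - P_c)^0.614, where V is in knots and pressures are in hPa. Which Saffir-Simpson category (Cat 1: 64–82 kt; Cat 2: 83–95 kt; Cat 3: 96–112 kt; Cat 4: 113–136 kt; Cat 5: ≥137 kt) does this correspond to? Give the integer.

ΔP = 1010 − 883 = 127 hPa.
V ≈ 6.3 × 127^0.614 = 6.3 × 19.58 ≈ 123 kt.
123 kt falls in the Category 4 band.

4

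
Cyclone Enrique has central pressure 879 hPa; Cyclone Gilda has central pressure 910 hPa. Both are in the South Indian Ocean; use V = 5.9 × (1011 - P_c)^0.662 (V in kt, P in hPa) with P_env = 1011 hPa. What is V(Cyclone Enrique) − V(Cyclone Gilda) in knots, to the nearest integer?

Cyclone Enrique: ΔP = 132; V ≈ 5.9 × 132^0.662 ≈ 149.51 kt.
Cyclone Gilda: ΔP = 101; V ≈ 5.9 × 101^0.662 ≈ 125.23 kt.
Difference ≈ 149.51 − 125.23 = 24.28 → 24 kt.

24 kt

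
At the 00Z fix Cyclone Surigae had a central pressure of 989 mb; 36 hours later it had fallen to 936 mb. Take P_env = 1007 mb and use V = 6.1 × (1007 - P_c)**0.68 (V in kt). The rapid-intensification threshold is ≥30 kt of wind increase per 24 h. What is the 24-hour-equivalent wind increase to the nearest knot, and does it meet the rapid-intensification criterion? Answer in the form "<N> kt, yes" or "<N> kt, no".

V₁: ΔP = 18, V ≈ 6.1 × 18^0.68 ≈ 43.54 kt.
V₂: ΔP = 71, V ≈ 6.1 × 71^0.68 ≈ 110.71 kt.
ΔV over 36 h = 67.17 kt → 24 h equivalent = 67.17 × 24/36 ≈ 44.78 kt.
45 kt ≥ 30 kt ⇒ rapid intensification.

45 kt, yes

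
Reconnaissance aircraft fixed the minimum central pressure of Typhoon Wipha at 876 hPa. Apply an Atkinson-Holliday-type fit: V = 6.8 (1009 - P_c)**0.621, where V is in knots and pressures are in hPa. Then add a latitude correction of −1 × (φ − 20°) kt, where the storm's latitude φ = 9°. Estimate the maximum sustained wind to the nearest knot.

153 kt

ΔP = 1009 − 876 = 133 hPa.
133^0.621 ≈ 20.841.
V ≈ 6.8 × 20.841 ≈ 141.7 kt.
Latitude correction: −1 × (9 − 20) = 11 kt.
Corrected V ≈ 152.7 kt → 153 kt.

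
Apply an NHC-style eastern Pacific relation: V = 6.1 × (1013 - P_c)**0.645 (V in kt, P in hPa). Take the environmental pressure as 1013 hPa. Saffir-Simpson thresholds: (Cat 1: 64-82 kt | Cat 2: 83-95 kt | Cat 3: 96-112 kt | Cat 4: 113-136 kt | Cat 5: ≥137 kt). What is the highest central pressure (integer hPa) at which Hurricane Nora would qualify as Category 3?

941 hPa

Category 3 begins at V = 96 kt.
Required ΔP = (96/6.1)^(1/0.645) = 15.738^1.550 ≈ 71.73 hPa.
P_c ≤ 1013 − 71.73 = 941.27, so the highest integer P_c is 941 hPa.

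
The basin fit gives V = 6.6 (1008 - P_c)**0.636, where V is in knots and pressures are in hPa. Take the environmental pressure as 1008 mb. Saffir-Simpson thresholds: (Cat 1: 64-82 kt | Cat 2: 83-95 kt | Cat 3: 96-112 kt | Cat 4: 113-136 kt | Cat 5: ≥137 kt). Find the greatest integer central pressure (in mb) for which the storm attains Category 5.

Category 5 begins at V = 137 kt.
Required ΔP = (137/6.6)^(1/0.636) = 20.758^1.572 ≈ 117.77 mb.
P_c ≤ 1008 − 117.77 = 890.23, so the highest integer P_c is 890 mb.

890 mb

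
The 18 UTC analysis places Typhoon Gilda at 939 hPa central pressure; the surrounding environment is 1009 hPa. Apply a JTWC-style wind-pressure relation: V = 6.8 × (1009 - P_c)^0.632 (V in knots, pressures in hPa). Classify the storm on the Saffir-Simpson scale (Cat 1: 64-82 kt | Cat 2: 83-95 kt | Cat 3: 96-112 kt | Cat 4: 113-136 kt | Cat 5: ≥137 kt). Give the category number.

3

ΔP = 1009 − 939 = 70 hPa.
V ≈ 6.8 × 70^0.632 = 6.8 × 14.66 ≈ 100 kt.
100 kt falls in the Category 3 band.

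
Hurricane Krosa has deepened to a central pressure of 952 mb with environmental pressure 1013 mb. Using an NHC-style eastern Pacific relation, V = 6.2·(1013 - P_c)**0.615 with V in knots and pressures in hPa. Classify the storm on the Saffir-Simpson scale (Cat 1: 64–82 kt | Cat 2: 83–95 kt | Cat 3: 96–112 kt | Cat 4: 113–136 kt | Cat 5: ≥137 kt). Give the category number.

ΔP = 1013 − 952 = 61 mb.
V ≈ 6.2 × 61^0.615 = 6.2 × 12.53 ≈ 78 kt.
78 kt falls in the Category 1 band.

1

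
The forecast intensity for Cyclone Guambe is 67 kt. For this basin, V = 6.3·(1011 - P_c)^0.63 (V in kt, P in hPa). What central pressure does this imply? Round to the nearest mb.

ΔP = (V / 6.3)^(1/0.63) = (67/6.3)^1.587.
67/6.3 = 10.635; 10.635^1.587 ≈ 42.63 mb.
P_c = 1011 − 42.63 = 968.37 ≈ 968 mb.

968 mb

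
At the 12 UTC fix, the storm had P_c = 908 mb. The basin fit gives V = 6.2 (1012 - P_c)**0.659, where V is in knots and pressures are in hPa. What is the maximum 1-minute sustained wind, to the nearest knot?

ΔP = 1012 − 908 = 104 mb.
104^0.659 ≈ 21.342.
V ≈ 6.2 × 21.342 ≈ 132.3 kt.

132 kt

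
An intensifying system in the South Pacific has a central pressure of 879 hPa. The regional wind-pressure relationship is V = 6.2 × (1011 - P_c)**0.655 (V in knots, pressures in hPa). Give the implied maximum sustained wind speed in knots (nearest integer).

ΔP = 1011 − 879 = 132 hPa.
132^0.655 ≈ 24.489.
V ≈ 6.2 × 24.489 ≈ 151.8 kt.

152 kt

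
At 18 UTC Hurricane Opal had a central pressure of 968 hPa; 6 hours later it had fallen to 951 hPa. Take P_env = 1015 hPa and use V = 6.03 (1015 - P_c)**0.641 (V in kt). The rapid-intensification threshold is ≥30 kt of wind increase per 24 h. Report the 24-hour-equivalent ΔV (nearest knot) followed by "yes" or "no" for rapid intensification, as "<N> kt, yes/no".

62 kt, yes

V₁: ΔP = 47, V ≈ 6.03 × 47^0.641 ≈ 71.14 kt.
V₂: ΔP = 64, V ≈ 6.03 × 64^0.641 ≈ 86.71 kt.
ΔV over 6 h = 15.57 kt → 24 h equivalent = 15.57 × 24/6 ≈ 62.28 kt.
62 kt ≥ 30 kt ⇒ rapid intensification.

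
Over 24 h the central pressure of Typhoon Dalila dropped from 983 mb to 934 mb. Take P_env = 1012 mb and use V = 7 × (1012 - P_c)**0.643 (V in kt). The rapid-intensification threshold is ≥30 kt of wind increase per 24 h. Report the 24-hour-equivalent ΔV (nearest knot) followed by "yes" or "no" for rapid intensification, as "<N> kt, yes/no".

V₁: ΔP = 29, V ≈ 7 × 29^0.643 ≈ 61.01 kt.
V₂: ΔP = 78, V ≈ 7 × 78^0.643 ≈ 115.27 kt.
ΔV over 24 h = 54.26 kt → 24 h equivalent = 54.26 × 24/24 ≈ 54.26 kt.
54 kt ≥ 30 kt ⇒ rapid intensification.

54 kt, yes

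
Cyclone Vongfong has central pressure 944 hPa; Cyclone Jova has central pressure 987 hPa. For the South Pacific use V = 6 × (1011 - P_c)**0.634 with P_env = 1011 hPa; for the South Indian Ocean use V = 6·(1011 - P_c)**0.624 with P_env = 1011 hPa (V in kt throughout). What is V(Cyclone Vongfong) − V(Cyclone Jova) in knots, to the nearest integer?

Cyclone Vongfong: ΔP = 67; V ≈ 6 × 67^0.634 ≈ 86.27 kt.
Cyclone Jova: ΔP = 24; V ≈ 6 × 24^0.624 ≈ 43.59 kt.
Difference ≈ 86.27 − 43.59 = 42.68 → 43 kt.

43 kt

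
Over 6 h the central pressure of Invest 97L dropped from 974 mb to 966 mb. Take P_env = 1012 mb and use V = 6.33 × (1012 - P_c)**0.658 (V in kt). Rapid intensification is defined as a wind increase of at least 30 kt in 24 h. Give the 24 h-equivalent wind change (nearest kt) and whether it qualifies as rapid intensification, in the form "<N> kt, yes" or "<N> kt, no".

37 kt, yes

V₁: ΔP = 38, V ≈ 6.33 × 38^0.658 ≈ 69.33 kt.
V₂: ΔP = 46, V ≈ 6.33 × 46^0.658 ≈ 78.61 kt.
ΔV over 6 h = 9.28 kt → 24 h equivalent = 9.28 × 24/6 ≈ 37.12 kt.
37 kt ≥ 30 kt ⇒ rapid intensification.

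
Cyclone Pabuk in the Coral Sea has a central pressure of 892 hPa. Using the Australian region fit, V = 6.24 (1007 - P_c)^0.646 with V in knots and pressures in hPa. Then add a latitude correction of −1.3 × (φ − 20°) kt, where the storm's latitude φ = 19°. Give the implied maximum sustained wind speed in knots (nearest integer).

ΔP = 1007 − 892 = 115 hPa.
115^0.646 ≈ 21.439.
V ≈ 6.24 × 21.439 ≈ 133.8 kt.
Latitude correction: −1.3 × (19 − 20) = 1.3 kt.
Corrected V ≈ 135.1 kt → 135 kt.

135 kt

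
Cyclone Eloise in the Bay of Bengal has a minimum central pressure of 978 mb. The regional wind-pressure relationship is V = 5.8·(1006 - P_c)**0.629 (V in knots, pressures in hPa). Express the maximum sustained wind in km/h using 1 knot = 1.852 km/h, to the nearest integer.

87 km/h

ΔP = 1006 − 978 = 28 mb.
V ≈ 5.8 × 28^0.629 = 5.8 × 8.133 ≈ 47.173 kt.
47.173 × 1.852 ≈ 87.36 km/h → 87 km/h.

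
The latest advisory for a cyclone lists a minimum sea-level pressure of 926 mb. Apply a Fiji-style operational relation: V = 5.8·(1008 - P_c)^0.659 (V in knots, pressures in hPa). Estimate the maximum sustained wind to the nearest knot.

ΔP = 1008 − 926 = 82 mb.
82^0.659 ≈ 18.247.
V ≈ 5.8 × 18.247 ≈ 105.8 kt.

106 kt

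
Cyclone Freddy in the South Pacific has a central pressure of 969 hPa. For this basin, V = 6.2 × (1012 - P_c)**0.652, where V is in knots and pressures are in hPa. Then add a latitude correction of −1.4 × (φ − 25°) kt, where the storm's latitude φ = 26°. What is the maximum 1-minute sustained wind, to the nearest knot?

71 kt

ΔP = 1012 − 969 = 43 hPa.
43^0.652 ≈ 11.615.
V ≈ 6.2 × 11.615 ≈ 72.0 kt.
Latitude correction: −1.4 × (26 − 25) = -1.4 kt.
Corrected V ≈ 70.6 kt → 71 kt.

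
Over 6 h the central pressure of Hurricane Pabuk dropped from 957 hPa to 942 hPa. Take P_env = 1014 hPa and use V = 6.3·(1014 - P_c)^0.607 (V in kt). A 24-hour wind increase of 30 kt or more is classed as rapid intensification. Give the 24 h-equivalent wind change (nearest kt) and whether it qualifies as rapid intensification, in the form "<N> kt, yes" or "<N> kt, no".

45 kt, yes

V₁: ΔP = 57, V ≈ 6.3 × 57^0.607 ≈ 73.31 kt.
V₂: ΔP = 72, V ≈ 6.3 × 72^0.607 ≈ 84.48 kt.
ΔV over 6 h = 11.17 kt → 24 h equivalent = 11.17 × 24/6 ≈ 44.68 kt.
45 kt ≥ 30 kt ⇒ rapid intensification.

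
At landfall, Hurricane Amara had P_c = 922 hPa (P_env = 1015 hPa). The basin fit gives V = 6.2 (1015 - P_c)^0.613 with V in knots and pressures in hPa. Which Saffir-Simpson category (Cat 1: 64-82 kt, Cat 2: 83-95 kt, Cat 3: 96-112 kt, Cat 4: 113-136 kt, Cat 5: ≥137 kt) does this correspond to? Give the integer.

3

ΔP = 1015 − 922 = 93 hPa.
V ≈ 6.2 × 93^0.613 = 6.2 × 16.09 ≈ 100 kt.
100 kt falls in the Category 3 band.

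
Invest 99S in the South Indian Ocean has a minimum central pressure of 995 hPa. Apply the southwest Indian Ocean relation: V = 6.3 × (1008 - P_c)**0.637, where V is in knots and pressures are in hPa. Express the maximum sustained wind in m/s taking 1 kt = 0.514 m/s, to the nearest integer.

ΔP = 1008 − 995 = 13 hPa.
V ≈ 6.3 × 13^0.637 = 6.3 × 5.124 ≈ 32.279 kt.
32.279 × 0.514 ≈ 16.59 m/s → 17 m/s.

17 m/s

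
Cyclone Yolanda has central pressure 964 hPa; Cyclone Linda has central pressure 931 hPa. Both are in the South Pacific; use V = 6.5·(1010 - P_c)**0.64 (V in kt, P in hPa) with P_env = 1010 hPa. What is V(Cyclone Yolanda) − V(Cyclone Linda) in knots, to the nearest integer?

Cyclone Yolanda: ΔP = 46; V ≈ 6.5 × 46^0.64 ≈ 75.35 kt.
Cyclone Linda: ΔP = 79; V ≈ 6.5 × 79^0.64 ≈ 106.51 kt.
Difference ≈ 75.35 − 106.51 = -31.16 → -31 kt.

-31 kt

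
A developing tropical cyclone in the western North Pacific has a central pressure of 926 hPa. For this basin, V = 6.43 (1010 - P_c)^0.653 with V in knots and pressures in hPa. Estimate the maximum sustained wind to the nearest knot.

ΔP = 1010 − 926 = 84 hPa.
84^0.653 ≈ 18.053.
V ≈ 6.43 × 18.053 ≈ 116.1 kt.

116 kt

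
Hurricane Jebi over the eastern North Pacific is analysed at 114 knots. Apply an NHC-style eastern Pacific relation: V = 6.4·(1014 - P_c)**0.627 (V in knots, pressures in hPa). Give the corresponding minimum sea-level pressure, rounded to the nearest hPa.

ΔP = (V / 6.4)^(1/0.627) = (114/6.4)^1.595.
114/6.4 = 17.812; 17.812^1.595 ≈ 98.80 hPa.
P_c = 1014 − 98.80 = 915.20 ≈ 915 hPa.

915 hPa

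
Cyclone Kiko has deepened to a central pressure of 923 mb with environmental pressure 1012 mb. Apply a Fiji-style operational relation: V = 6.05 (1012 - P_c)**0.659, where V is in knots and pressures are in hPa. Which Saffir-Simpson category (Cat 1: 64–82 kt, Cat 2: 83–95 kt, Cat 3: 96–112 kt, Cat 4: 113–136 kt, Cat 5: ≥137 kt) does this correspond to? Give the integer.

ΔP = 1012 − 923 = 89 mb.
V ≈ 6.05 × 89^0.659 = 6.05 × 19.26 ≈ 117 kt.
117 kt falls in the Category 4 band.

4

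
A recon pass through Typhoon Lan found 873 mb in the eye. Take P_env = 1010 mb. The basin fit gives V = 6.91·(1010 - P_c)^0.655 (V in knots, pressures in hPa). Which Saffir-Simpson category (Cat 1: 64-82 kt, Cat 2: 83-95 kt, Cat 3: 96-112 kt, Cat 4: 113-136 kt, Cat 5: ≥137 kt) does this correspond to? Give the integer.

5

ΔP = 1010 − 873 = 137 mb.
V ≈ 6.91 × 137^0.655 = 6.91 × 25.09 ≈ 173 kt.
173 kt falls in the Category 5 band.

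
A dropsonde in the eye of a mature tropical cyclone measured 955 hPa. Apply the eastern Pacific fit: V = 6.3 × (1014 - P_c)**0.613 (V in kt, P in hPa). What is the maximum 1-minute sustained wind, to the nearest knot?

77 kt

ΔP = 1014 − 955 = 59 hPa.
59^0.613 ≈ 12.177.
V ≈ 6.3 × 12.177 ≈ 76.7 kt.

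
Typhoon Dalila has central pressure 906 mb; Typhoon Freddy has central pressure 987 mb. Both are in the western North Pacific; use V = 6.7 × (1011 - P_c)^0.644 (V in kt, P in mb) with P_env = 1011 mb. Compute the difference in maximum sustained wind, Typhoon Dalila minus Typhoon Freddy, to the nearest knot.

Typhoon Dalila: ΔP = 105; V ≈ 6.7 × 105^0.644 ≈ 134.19 kt.
Typhoon Freddy: ΔP = 24; V ≈ 6.7 × 24^0.644 ≈ 51.87 kt.
Difference ≈ 134.19 − 51.87 = 82.32 → 82 kt.

82 kt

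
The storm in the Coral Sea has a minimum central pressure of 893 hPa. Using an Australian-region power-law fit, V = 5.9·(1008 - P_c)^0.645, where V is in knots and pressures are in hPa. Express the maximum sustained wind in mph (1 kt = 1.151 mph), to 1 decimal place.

ΔP = 1008 − 893 = 115 hPa.
V ≈ 5.9 × 115^0.645 = 5.9 × 21.338 ≈ 125.893 kt.
125.893 × 1.151 ≈ 144.90 mph → 144.9 mph.

144.9 mph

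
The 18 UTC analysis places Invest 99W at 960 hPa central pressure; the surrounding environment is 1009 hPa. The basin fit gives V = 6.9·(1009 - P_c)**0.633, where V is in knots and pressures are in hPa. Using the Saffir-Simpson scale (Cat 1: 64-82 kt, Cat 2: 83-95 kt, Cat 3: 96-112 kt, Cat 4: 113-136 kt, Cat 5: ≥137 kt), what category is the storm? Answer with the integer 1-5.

1

ΔP = 1009 − 960 = 49 hPa.
V ≈ 6.9 × 49^0.633 = 6.9 × 11.75 ≈ 81 kt.
81 kt falls in the Category 1 band.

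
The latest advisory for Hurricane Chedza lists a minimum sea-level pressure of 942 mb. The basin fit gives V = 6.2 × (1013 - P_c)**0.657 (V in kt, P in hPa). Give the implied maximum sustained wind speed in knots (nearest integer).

ΔP = 1013 − 942 = 71 mb.
71^0.657 ≈ 16.454.
V ≈ 6.2 × 16.454 ≈ 102.0 kt.

102 kt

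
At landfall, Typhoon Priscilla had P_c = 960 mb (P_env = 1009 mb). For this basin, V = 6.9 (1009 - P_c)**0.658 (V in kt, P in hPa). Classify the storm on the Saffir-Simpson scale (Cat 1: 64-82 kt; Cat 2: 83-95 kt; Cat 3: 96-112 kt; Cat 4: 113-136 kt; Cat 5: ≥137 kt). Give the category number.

2

ΔP = 1009 − 960 = 49 mb.
V ≈ 6.9 × 49^0.658 = 6.9 × 12.95 ≈ 89 kt.
89 kt falls in the Category 2 band.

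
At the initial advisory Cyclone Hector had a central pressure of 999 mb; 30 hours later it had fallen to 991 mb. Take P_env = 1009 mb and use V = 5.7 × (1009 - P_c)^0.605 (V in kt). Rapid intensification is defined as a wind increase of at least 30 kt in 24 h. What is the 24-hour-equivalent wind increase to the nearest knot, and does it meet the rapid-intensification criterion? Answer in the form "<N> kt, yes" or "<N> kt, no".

V₁: ΔP = 10, V ≈ 5.7 × 10^0.605 ≈ 22.95 kt.
V₂: ΔP = 18, V ≈ 5.7 × 18^0.605 ≈ 32.76 kt.
ΔV over 30 h = 9.81 kt → 24 h equivalent = 9.81 × 24/30 ≈ 7.85 kt.
8 kt < 30 kt ⇒ not rapid intensification.

8 kt, no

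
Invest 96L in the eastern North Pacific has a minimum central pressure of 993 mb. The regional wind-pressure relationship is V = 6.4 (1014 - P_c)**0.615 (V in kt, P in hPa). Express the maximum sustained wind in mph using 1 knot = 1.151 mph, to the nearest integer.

ΔP = 1014 − 993 = 21 mb.
V ≈ 6.4 × 21^0.615 = 6.4 × 6.504 ≈ 41.624 kt.
41.624 × 1.151 ≈ 47.91 mph → 48 mph.

48 mph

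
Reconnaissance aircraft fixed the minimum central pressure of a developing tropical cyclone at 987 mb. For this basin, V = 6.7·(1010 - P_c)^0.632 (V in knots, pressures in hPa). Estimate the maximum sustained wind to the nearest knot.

49 kt

ΔP = 1010 − 987 = 23 mb.
23^0.632 ≈ 7.255.
V ≈ 6.7 × 7.255 ≈ 48.6 kt.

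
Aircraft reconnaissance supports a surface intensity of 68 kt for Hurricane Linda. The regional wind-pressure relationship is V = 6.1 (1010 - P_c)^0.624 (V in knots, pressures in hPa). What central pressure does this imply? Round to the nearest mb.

ΔP = (V / 6.1)^(1/0.624) = (68/6.1)^1.603.
68/6.1 = 11.148; 11.148^1.603 ≈ 47.66 mb.
P_c = 1010 − 47.66 = 962.34 ≈ 962 mb.

962 mb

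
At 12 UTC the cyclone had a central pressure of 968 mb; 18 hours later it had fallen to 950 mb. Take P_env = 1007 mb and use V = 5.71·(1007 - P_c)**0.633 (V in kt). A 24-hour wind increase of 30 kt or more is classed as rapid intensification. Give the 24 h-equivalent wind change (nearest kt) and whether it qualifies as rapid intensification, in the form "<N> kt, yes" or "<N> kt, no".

21 kt, no

V₁: ΔP = 39, V ≈ 5.71 × 39^0.633 ≈ 58.05 kt.
V₂: ΔP = 57, V ≈ 5.71 × 57^0.633 ≈ 73.81 kt.
ΔV over 18 h = 15.76 kt → 24 h equivalent = 15.76 × 24/18 ≈ 21.01 kt.
21 kt < 30 kt ⇒ not rapid intensification.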